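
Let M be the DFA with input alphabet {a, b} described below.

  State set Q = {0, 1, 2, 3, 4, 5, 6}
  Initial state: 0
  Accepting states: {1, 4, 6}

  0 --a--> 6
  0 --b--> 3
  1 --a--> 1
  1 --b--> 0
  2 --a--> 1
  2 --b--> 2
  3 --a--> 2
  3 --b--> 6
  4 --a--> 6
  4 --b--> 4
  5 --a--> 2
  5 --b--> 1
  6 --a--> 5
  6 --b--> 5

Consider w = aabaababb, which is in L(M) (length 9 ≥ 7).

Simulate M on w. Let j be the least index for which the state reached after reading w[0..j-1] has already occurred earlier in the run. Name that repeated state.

State sequence: 0 -a-> 6 -a-> 5 -b-> 1 -a-> 1 -a-> 1 -b-> 0 -a-> 6 -b-> 5 -b-> 1
First repeat at step 4: 1 was already visited.

The earliest repeat is at step j = 4: M is in 1, which it already visited at step i = 3.

1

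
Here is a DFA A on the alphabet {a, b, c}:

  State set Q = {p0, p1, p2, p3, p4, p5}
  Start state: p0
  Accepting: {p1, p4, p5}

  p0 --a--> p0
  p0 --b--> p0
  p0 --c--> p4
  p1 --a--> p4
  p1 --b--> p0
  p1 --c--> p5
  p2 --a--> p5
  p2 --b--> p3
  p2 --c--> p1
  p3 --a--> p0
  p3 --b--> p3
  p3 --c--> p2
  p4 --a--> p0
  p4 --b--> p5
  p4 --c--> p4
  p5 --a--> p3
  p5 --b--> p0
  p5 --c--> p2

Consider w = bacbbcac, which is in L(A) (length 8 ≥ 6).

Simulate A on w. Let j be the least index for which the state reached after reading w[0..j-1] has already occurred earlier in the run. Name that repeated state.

p0

Run of A on w = b a c b b c a c:
  step 0: p0  (start)
  step 1: p0  (read b: p0→p0)   ← first repeat (p0 seen earlier)
  step 2: p0  (read a: p0→p0)
  step 3: p4  (read c: p0→p4)
  step 4: p5  (read b: p4→p5)
  step 5: p0  (read b: p5→p0)
  step 6: p4  (read c: p0→p4)
  step 7: p0  (read a: p4→p0)
  step 8: p4  (read c: p0→p4)

The earliest repeat is at step j = 1: A is in p0, which it already visited at step i = 0.
Since A has 6 states, any run of length ≥ 6 visits 6+1 states, so by pigeonhole some state repeats within the first 6 steps — that repeat gives the pumpable loop.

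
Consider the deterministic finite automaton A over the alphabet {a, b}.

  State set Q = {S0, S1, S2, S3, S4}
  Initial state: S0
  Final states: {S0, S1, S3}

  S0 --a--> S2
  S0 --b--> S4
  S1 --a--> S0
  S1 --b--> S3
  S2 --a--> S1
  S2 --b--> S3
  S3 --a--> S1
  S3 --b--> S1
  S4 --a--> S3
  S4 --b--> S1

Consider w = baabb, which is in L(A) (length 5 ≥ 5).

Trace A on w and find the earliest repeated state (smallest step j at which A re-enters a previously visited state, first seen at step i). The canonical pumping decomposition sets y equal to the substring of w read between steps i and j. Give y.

ab

State sequence: S0 -b-> S4 -a-> S3 -a-> S1 -b-> S3 -b-> S1
First repeat at step 4: S3 was already visited.

So i = 2, j = 4, giving x = w[0:2] = ba, y = w[2:4] = ab, z = w[4:5] = b.
Check: |xy| = 4 ≤ 5 and |y| = 2 ≥ 1. Reading y takes A from S3 back to S3, so every xyⁱz is accepted.
Since A has 5 states, any run of length ≥ 5 visits 5+1 states, so by pigeonhole some state repeats within the first 5 steps — that repeat gives the pumpable loop.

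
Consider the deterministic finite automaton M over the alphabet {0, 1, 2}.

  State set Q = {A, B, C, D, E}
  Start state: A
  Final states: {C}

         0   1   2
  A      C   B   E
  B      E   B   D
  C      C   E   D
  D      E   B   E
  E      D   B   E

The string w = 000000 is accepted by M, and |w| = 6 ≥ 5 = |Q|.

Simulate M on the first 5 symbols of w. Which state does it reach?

C

State sequence: A -0-> C -0-> C -0-> C -0-> C -0-> C

After reading 5 characters, M is in state C.
(This kind of state-tracing is the core of the pumping-lemma construction: with 5 states, pigeonhole forces a repeat within the first 5 steps.)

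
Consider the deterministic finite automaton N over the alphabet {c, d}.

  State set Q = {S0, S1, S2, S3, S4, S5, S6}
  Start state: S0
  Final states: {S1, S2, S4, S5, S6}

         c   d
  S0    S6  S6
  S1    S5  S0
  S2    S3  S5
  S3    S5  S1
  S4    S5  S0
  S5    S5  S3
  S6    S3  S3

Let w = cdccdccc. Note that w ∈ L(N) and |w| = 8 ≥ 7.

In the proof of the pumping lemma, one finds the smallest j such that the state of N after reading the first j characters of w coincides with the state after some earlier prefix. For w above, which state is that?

Run of N on w = c d c c d c c c:
  step 0: S0  (start)
  step 1: S6  (read c: S0→S6)
  step 2: S3  (read d: S6→S3)
  step 3: S5  (read c: S3→S5)
  step 4: S5  (read c: S5→S5)   ← first repeat (S5 seen earlier)
  step 5: S3  (read d: S5→S3)
  step 6: S5  (read c: S3→S5)
  step 7: S5  (read c: S5→S5)
  step 8: S5  (read c: S5→S5)

The earliest repeat is at step j = 4: N is in S5, which it already visited at step i = 3.
Since N has 7 states, any run of length ≥ 7 visits 7+1 states, so by pigeonhole some state repeats within the first 7 steps — that repeat gives the pumpable loop.

S5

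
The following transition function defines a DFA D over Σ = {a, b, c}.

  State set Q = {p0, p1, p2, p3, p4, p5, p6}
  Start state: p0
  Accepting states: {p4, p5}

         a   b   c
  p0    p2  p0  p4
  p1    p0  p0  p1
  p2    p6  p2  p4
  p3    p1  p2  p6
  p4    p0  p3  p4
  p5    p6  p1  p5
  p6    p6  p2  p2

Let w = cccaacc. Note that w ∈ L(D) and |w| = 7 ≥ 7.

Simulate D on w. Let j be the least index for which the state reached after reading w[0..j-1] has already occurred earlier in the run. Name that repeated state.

Run of D on w = c c c a a c c:
  step 0: p0  (start)
  step 1: p4  (read c: p0→p4)
  step 2: p4  (read c: p4→p4)   ← first repeat (p4 seen earlier)
  step 3: p4  (read c: p4→p4)
  step 4: p0  (read a: p4→p0)
  step 5: p2  (read a: p0→p2)
  step 6: p4  (read c: p2→p4)
  step 7: p4  (read c: p4→p4)

The earliest repeat is at step j = 2: D is in p4, which it already visited at step i = 1.
The DFA has 7 states, so the proof of the pumping lemma guarantees a repeated state among the first 7+1 visited; the segment between the two visits is the pumpable y.

p4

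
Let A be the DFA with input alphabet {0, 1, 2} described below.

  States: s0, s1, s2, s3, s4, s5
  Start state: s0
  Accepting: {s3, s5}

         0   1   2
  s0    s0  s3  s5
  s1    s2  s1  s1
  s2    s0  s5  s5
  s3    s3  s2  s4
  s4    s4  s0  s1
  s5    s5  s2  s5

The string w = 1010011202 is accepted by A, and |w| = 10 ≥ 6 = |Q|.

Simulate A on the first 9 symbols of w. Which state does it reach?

s5

Run of A on the first 9 characters of w = 1 0 1 0 0 1 1 2 0:
  step 0: s0  (start)
  step 1: s3  (read 1: s0→s3)
  step 2: s3  (read 0: s3→s3)
  step 3: s2  (read 1: s3→s2)
  step 4: s0  (read 0: s2→s0)
  step 5: s0  (read 0: s0→s0)
  step 6: s3  (read 1: s0→s3)
  step 7: s2  (read 1: s3→s2)
  step 8: s5  (read 2: s2→s5)
  step 9: s5  (read 0: s5→s5)

After reading 9 characters, A is in state s5.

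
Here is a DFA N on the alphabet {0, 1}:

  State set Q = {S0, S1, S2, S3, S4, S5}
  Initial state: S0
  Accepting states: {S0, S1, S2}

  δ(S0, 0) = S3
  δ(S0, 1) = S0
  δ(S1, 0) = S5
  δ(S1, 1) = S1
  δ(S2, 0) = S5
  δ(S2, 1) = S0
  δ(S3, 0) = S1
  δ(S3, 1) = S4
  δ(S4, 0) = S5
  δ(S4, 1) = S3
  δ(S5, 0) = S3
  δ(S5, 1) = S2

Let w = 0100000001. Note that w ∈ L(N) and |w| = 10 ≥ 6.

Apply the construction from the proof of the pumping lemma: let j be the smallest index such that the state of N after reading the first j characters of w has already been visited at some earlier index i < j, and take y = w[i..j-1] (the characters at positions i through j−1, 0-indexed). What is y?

100

Run of N on w = 0 1 0 0 0 0 0 0 0 1:
  step 0: S0  (start)
  step 1: S3  (read 0: S0→S3)
  step 2: S4  (read 1: S3→S4)
  step 3: S5  (read 0: S4→S5)
  step 4: S3  (read 0: S5→S3)   ← first repeat (S3 seen earlier)
  step 5: S1  (read 0: S3→S1)
  step 6: S5  (read 0: S1→S5)
  step 7: S3  (read 0: S5→S3)
  step 8: S1  (read 0: S3→S1)
  step 9: S5  (read 0: S1→S5)
  step 10: S2  (read 1: S5→S2)

So i = 1, j = 4, giving x = w[0:1] = 0, y = w[1:4] = 100, z = w[4:10] = 000001.
Check: |xy| = 4 ≤ 6 and |y| = 3 ≥ 1. Reading y takes N from S3 back to S3, so every xyⁱz is accepted.
Pumping length from the standard proof: p = 6 (the number of states). The repeated state found above gives |xy| = j ≤ 6 and |y| = j − i ≥ 1.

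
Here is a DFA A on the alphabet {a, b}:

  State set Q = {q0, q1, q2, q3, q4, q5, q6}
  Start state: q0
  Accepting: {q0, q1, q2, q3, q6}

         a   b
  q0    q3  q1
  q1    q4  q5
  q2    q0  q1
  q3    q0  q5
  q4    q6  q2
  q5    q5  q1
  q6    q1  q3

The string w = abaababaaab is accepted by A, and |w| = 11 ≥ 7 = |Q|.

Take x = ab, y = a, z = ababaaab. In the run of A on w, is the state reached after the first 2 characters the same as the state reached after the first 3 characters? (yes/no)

yes

Run of A on the first 3 characters of w = a b a:
  step 0: q0  (start)
  step 1: q3  (read a: q0→q3)
  step 2: q5  (read b: q3→q5)
  step 3: q5  (read a: q5→q5)

After x (step 2): q5. After xy (step 3): q5.
They match, so y = a drives A around a cycle from q5 back to itself; pumping y any number of times keeps A in q5 before reading z, and xyⁱz ∈ L(A) for every i ≥ 0.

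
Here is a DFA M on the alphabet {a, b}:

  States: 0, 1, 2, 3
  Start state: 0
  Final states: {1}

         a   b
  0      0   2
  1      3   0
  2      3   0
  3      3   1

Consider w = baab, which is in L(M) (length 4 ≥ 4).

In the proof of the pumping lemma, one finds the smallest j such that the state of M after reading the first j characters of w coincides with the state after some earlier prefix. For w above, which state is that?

3

State sequence: 0 -b-> 2 -a-> 3 -a-> 3 -b-> 1
First repeat at step 3: 3 was already visited.

The earliest repeat is at step j = 3: M is in 3, which it already visited at step i = 2.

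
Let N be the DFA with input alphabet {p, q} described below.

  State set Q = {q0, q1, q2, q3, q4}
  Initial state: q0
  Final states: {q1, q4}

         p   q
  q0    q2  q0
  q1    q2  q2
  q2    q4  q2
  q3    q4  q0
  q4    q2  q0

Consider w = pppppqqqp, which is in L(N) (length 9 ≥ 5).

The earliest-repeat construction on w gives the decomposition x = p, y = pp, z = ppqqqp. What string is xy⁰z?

xy⁰z = xz = p·ppqqqp = pppqqqp.
Reading y = pp takes N from q2 back to q2, so after x the machine is still in q2, and z then leads to the accepting state q4. Hence pppqqqp ∈ L(N).

pppqqqp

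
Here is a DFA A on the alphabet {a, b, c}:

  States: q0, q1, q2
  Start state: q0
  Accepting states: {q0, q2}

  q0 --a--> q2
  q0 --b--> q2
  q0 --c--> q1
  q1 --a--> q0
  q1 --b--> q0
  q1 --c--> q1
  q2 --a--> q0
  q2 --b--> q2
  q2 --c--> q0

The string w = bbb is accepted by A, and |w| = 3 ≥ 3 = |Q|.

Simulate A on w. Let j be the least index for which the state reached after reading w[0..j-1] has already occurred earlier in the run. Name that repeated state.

Run of A on w = b b b:
  step 0: q0  (start)
  step 1: q2  (read b: q0→q2)
  step 2: q2  (read b: q2→q2)   ← first repeat (q2 seen earlier)
  step 3: q2  (read b: q2→q2)

The earliest repeat is at step j = 2: A is in q2, which it already visited at step i = 1.

q2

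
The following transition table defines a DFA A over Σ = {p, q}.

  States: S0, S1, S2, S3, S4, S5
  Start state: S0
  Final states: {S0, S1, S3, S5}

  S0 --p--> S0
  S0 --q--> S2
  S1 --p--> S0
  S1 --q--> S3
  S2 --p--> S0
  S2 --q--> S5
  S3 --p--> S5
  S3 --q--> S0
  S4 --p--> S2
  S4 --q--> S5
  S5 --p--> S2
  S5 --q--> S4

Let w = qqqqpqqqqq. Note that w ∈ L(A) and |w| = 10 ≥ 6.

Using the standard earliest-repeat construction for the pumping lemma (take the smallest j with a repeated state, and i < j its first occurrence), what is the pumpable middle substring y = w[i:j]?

qq

Run of A on w = q q q q p q q q q q:
  step 0: S0  (start)
  step 1: S2  (read q: S0→S2)
  step 2: S5  (read q: S2→S5)
  step 3: S4  (read q: S5→S4)
  step 4: S5  (read q: S4→S5)   ← first repeat (S5 seen earlier)
  step 5: S2  (read p: S5→S2)
  step 6: S5  (read q: S2→S5)
  step 7: S4  (read q: S5→S4)
  step 8: S5  (read q: S4→S5)
  step 9: S4  (read q: S5→S4)
  step 10: S5  (read q: S4→S5)

So i = 2, j = 4, giving x = w[0:2] = qq, y = w[2:4] = qq, z = w[4:10] = pqqqqq.
Check: |xy| = 4 ≤ 6 and |y| = 2 ≥ 1. Reading y takes A from S5 back to S5, so every xyⁱz is accepted.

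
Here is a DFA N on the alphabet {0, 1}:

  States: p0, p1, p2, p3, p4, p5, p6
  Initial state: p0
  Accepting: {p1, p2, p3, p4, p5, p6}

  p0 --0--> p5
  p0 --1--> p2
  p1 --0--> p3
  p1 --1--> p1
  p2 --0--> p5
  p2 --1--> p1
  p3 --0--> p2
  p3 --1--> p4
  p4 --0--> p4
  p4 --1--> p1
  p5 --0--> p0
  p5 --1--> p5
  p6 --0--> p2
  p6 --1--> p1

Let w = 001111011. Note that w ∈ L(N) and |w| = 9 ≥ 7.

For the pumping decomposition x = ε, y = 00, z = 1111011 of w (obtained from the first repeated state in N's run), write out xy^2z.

00001111011

xy^2z = ε·00·00·1111011 = 00001111011.
Reading y = 00 takes N from p0 back to p0, so after x·y·y the machine is still in p0, and z then leads to the accepting state p1. Hence 00001111011 ∈ L(N).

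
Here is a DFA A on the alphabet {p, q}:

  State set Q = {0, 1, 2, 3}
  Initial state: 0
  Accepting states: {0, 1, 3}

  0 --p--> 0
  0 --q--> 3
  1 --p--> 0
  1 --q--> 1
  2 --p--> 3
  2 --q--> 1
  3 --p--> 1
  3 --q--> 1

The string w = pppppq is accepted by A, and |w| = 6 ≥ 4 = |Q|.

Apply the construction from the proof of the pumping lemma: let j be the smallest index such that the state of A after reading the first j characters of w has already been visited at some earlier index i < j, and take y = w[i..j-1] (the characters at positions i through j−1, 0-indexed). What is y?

State sequence: 0 -p-> 0 -p-> 0 -p-> 0 -p-> 0 -p-> 0 -q-> 3
First repeat at step 1: 0 was already visited.

So i = 0, j = 1, giving x = w[0:0] = ε, y = w[0:1] = p, z = w[1:6] = ppppq.
Check: |xy| = 1 ≤ 4 and |y| = 1 ≥ 1. Reading y takes A from 0 back to 0, so every xyⁱz is accepted.

p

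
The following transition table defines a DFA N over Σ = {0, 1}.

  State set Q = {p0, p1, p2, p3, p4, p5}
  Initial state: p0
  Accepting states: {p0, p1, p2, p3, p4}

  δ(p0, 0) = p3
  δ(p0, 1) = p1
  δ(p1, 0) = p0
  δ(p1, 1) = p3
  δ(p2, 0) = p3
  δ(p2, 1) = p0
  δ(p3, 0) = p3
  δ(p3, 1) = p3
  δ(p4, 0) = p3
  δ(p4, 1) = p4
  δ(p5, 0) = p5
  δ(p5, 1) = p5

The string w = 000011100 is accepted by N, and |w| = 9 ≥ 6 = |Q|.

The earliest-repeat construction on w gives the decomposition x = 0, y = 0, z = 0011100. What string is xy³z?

xy^3z = 0·0·0·0·0011100 = 00000011100.
Reading y = 0 takes N from p3 back to p3, so after x·y·y·y the machine is still in p3, and z then leads to the accepting state p3. Hence 00000011100 ∈ L(N).

00000011100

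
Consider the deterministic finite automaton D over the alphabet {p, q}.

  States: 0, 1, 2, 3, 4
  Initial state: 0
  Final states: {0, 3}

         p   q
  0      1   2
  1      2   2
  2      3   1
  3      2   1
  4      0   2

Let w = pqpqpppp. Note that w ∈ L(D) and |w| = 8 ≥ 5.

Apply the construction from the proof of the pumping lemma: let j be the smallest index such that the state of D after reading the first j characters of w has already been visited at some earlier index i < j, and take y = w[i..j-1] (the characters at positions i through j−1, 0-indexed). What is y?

qpq

State sequence: 0 -p-> 1 -q-> 2 -p-> 3 -q-> 1 -p-> 2 -p-> 3 -p-> 2 -p-> 3
First repeat at step 4: 1 was already visited.

So i = 1, j = 4, giving x = w[0:1] = p, y = w[1:4] = qpq, z = w[4:8] = pppp.
Check: |xy| = 4 ≤ 5 and |y| = 3 ≥ 1. Reading y takes D from 1 back to 1, so every xyⁱz is accepted.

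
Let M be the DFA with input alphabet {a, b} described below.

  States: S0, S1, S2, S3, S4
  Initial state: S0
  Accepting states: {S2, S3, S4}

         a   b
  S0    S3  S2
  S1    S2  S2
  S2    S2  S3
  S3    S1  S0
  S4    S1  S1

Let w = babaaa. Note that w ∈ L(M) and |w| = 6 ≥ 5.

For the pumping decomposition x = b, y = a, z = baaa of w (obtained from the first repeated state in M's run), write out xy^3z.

xy^3z = b·a·a·a·baaa = baaabaaa.
Reading y = a takes M from S2 back to S2, so after x·y·y·y the machine is still in S2, and z then leads to the accepting state S2. Hence baaabaaa ∈ L(M).

baaabaaa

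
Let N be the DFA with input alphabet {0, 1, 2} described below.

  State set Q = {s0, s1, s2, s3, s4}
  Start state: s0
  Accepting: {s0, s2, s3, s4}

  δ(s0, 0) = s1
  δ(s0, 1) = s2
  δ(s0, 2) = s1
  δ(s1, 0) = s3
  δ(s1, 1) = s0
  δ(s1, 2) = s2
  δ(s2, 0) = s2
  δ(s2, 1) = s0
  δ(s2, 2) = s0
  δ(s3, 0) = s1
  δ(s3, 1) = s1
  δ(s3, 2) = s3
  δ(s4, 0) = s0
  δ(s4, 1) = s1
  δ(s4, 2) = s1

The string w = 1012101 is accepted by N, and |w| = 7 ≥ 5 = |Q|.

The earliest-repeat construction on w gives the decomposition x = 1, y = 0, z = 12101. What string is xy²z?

xy^2z = 1·0·0·12101 = 10012101.
Reading y = 0 takes N from s2 back to s2, so after x·y·y the machine is still in s2, and z then leads to the accepting state s0. Hence 10012101 ∈ L(N).

10012101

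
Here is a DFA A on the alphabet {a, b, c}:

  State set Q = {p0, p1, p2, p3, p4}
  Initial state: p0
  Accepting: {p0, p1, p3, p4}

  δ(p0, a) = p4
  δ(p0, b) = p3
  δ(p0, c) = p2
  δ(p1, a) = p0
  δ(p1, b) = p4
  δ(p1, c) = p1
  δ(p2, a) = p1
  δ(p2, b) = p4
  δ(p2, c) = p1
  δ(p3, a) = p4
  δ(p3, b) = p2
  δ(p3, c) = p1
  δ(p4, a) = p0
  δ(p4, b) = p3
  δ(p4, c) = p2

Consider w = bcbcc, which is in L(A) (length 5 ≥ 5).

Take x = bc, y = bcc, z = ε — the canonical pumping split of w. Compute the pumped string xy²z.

bcbccbcc

xy^2z = bc·bcc·bcc·ε = bcbccbcc.
Reading y = bcc takes A from p1 back to p1, so after x·y·y the machine is still in p1, and z then leads to the accepting state p1. Hence bcbccbcc ∈ L(A).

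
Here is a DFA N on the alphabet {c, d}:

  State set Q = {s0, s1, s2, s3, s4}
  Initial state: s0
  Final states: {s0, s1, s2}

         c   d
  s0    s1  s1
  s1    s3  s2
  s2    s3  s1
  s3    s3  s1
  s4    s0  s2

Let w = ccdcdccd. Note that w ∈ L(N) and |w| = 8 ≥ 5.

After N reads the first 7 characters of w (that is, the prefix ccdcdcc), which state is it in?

State sequence: s0 -c-> s1 -c-> s3 -d-> s1 -c-> s3 -d-> s1 -c-> s3 -c-> s3

After reading 7 characters, N is in state s3.
(This kind of state-tracing is the core of the pumping-lemma construction: with 5 states, pigeonhole forces a repeat within the first 5 steps.)

s3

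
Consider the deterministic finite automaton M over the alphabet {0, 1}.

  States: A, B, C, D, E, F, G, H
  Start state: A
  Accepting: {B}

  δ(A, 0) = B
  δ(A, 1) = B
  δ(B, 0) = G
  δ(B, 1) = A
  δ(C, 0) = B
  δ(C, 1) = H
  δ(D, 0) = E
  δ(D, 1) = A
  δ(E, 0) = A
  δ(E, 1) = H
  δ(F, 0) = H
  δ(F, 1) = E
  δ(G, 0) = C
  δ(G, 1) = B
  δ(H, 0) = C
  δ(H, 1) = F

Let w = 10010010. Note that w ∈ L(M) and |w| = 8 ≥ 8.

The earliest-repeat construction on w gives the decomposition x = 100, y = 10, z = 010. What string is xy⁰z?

100010

xy⁰z = xz = 100·010 = 100010.
Reading y = 10 takes M from C back to C, so after x the machine is still in C, and z then leads to the accepting state B. Hence 100010 ∈ L(M).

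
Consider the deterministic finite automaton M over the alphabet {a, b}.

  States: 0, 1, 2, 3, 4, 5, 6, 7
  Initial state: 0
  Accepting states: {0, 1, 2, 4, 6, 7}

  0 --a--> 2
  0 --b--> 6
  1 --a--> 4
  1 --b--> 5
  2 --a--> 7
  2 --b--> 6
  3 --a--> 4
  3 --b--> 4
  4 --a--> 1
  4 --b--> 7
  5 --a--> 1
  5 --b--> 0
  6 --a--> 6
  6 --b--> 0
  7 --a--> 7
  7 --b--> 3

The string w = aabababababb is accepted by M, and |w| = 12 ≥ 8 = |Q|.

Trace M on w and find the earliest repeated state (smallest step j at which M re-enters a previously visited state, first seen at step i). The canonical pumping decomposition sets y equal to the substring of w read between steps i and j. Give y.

State sequence: 0 -a-> 2 -a-> 7 -b-> 3 -a-> 4 -b-> 7 -a-> 7 -b-> 3 -a-> 4 -b-> 7 -a-> 7 -b-> 3 -b-> 4
First repeat at step 5: 7 was already visited.

So i = 2, j = 5, giving x = w[0:2] = aa, y = w[2:5] = bab, z = w[5:12] = abababb.
Check: |xy| = 5 ≤ 8 and |y| = 3 ≥ 1. Reading y takes M from 7 back to 7, so every xyⁱz is accepted.

bab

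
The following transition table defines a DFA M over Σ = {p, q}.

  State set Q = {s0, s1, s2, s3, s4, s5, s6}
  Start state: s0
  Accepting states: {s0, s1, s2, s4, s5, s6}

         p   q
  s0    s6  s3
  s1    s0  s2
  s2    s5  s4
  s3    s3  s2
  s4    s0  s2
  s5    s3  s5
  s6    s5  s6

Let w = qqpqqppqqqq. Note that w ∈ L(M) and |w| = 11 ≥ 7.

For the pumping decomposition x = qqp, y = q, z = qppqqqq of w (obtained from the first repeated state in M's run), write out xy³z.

xy^3z = qqp·q·q·q·qppqqqq = qqpqqqqppqqqq.
Reading y = q takes M from s5 back to s5, so after x·y·y·y the machine is still in s5, and z then leads to the accepting state s4. Hence qqpqqqqppqqqq ∈ L(M).

qqpqqqqppqqqq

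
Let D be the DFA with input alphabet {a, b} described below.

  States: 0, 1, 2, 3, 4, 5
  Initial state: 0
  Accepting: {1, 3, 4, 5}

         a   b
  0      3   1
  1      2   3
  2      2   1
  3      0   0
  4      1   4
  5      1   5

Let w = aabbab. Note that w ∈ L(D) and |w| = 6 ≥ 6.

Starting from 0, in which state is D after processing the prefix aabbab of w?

1

State sequence: 0 -a-> 3 -a-> 0 -b-> 1 -b-> 3 -a-> 0 -b-> 1

After reading 6 characters, D is in state 1.
(This kind of state-tracing is the core of the pumping-lemma construction: with 6 states, pigeonhole forces a repeat within the first 6 steps.)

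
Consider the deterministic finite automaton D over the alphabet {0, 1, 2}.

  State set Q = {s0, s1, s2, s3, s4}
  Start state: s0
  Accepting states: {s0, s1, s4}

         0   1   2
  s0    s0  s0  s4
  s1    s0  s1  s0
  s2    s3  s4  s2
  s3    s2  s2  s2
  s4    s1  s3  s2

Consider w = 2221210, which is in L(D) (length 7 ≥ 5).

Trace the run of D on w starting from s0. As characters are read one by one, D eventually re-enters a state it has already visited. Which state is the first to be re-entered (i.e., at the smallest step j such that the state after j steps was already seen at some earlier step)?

s2

Run of D on w = 2 2 2 1 2 1 0:
  step 0: s0  (start)
  step 1: s4  (read 2: s0→s4)
  step 2: s2  (read 2: s4→s2)
  step 3: s2  (read 2: s2→s2)   ← first repeat (s2 seen earlier)
  step 4: s4  (read 1: s2→s4)
  step 5: s2  (read 2: s4→s2)
  step 6: s4  (read 1: s2→s4)
  step 7: s1  (read 0: s4→s1)

The earliest repeat is at step j = 3: D is in s2, which it already visited at step i = 2.
With |Q| = 5, pigeonhole forces a state repeat no later than step 5; the substring read between the first and second visits to that state can be pumped.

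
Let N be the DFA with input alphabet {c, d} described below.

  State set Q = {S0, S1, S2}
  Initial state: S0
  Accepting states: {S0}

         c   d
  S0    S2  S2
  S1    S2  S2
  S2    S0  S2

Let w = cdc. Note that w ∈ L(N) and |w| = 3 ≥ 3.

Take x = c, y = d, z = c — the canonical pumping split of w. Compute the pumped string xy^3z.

xy^3z = c·d·d·d·c = cdddc.
Reading y = d takes N from S2 back to S2, so after x·y·y·y the machine is still in S2, and z then leads to the accepting state S0. Hence cdddc ∈ L(N).

cdddc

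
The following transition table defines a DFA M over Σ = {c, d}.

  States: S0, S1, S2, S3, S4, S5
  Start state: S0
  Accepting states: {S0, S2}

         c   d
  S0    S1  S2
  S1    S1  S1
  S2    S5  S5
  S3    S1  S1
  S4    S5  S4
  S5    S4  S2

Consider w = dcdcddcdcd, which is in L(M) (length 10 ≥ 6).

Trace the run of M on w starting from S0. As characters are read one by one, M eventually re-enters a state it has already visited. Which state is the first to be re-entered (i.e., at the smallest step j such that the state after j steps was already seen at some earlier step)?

Run of M on w = d c d c d d c d c d:
  step 0: S0  (start)
  step 1: S2  (read d: S0→S2)
  step 2: S5  (read c: S2→S5)
  step 3: S2  (read d: S5→S2)   ← first repeat (S2 seen earlier)
  step 4: S5  (read c: S2→S5)
  step 5: S2  (read d: S5→S2)
  step 6: S5  (read d: S2→S5)
  step 7: S4  (read c: S5→S4)
  step 8: S4  (read d: S4→S4)
  step 9: S5  (read c: S4→S5)
  step 10: S2  (read d: S5→S2)

The earliest repeat is at step j = 3: M is in S2, which it already visited at step i = 1.

S2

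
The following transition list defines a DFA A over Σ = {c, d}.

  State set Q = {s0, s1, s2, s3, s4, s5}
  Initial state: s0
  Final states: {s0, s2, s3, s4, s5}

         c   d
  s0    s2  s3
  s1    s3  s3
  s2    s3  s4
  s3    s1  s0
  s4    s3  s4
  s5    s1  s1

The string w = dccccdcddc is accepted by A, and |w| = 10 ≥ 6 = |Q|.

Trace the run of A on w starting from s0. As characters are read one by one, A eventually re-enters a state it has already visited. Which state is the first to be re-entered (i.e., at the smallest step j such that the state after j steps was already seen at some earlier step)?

s3

Run of A on w = d c c c c d c d d c:
  step 0: s0  (start)
  step 1: s3  (read d: s0→s3)
  step 2: s1  (read c: s3→s1)
  step 3: s3  (read c: s1→s3)   ← first repeat (s3 seen earlier)
  step 4: s1  (read c: s3→s1)
  step 5: s3  (read c: s1→s3)
  step 6: s0  (read d: s3→s0)
  step 7: s2  (read c: s0→s2)
  step 8: s4  (read d: s2→s4)
  step 9: s4  (read d: s4→s4)
  step 10: s3  (read c: s4→s3)

The earliest repeat is at step j = 3: A is in s3, which it already visited at step i = 1.
Pumping length from the standard proof: p = 6 (the number of states). The repeated state found above gives |xy| = j ≤ 6 and |y| = j − i ≥ 1.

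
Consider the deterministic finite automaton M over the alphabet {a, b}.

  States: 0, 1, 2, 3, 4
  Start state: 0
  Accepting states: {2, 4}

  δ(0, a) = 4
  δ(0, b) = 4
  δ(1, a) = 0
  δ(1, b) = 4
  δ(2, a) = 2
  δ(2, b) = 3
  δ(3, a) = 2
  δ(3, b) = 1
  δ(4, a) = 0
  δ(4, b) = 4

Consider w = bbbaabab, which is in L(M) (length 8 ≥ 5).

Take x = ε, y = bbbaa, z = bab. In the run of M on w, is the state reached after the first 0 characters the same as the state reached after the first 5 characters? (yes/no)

no

State sequence: 0 -b-> 4 -b-> 4 -b-> 4 -a-> 0 -a-> 4

After x (step 0): 0. After xy (step 5): 4.
They differ (0 ≠ 4), so y is not a cycle from the state after x; this split is not the one the pumping-lemma construction produces, and pumping y need not keep the string in L(M).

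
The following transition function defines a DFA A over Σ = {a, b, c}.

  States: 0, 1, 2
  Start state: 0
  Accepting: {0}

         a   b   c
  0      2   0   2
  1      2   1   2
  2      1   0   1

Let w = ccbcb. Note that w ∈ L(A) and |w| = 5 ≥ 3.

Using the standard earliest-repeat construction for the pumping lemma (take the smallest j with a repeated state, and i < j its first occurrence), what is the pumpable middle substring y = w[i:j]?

b

Run of A on w = c c b c b:
  step 0: 0  (start)
  step 1: 2  (read c: 0→2)
  step 2: 1  (read c: 2→1)
  step 3: 1  (read b: 1→1)   ← first repeat (1 seen earlier)
  step 4: 2  (read c: 1→2)
  step 5: 0  (read b: 2→0)

So i = 2, j = 3, giving x = w[0:2] = cc, y = w[2:3] = b, z = w[3:5] = cb.
Check: |xy| = 3 ≤ 3 and |y| = 1 ≥ 1. Reading y takes A from 1 back to 1, so every xyⁱz is accepted.
Pumping length from the standard proof: p = 3 (the number of states). The repeated state found above gives |xy| = j ≤ 3 and |y| = j − i ≥ 1.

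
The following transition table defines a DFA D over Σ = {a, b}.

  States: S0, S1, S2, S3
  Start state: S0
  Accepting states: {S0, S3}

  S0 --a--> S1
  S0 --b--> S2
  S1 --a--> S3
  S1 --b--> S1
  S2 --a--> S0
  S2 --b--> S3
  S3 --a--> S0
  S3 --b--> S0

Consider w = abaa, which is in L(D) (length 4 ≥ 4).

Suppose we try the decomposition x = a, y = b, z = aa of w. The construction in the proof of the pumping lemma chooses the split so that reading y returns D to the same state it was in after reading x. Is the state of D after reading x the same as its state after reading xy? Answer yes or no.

yes

State sequence: S0 -a-> S1 -b-> S1

After x (step 1): S1. After xy (step 2): S1.
They match, so y = b drives D around a cycle from S1 back to itself; pumping y any number of times keeps D in S1 before reading z, and xyⁱz ∈ L(D) for every i ≥ 0.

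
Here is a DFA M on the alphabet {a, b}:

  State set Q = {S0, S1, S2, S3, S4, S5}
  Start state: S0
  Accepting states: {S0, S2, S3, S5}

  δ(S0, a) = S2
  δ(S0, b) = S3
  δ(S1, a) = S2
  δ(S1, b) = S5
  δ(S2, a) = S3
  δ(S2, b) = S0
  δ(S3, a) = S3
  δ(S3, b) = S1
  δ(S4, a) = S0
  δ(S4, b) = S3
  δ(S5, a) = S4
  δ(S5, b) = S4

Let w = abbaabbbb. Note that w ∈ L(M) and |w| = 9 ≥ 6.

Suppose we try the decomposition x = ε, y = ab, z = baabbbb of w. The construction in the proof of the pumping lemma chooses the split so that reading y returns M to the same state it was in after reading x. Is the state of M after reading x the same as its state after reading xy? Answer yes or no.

yes

Run of M on the first 2 characters of w = a b:
  step 0: S0  (start)
  step 1: S2  (read a: S0→S2)
  step 2: S0  (read b: S2→S0)

After x (step 0): S0. After xy (step 2): S0.
They match, so y = ab drives M around a cycle from S0 back to itself; pumping y any number of times keeps M in S0 before reading z, and xyⁱz ∈ L(M) for every i ≥ 0.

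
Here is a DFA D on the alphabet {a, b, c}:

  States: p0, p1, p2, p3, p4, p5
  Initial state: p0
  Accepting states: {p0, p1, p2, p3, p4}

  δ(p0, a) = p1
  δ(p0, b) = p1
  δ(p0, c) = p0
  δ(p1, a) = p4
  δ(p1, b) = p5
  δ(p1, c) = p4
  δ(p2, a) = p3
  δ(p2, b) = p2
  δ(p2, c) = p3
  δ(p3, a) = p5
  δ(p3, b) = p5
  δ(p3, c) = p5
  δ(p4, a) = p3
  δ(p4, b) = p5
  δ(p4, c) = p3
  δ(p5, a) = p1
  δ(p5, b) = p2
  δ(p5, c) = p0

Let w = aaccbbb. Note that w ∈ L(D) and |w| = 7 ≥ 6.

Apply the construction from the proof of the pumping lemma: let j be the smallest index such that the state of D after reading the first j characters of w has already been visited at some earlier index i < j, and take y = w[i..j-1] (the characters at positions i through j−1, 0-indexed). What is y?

b

State sequence: p0 -a-> p1 -a-> p4 -c-> p3 -c-> p5 -b-> p2 -b-> p2 -b-> p2
First repeat at step 6: p2 was already visited.

So i = 5, j = 6, giving x = w[0:5] = aaccb, y = w[5:6] = b, z = w[6:7] = b.
Check: |xy| = 6 ≤ 6 and |y| = 1 ≥ 1. Reading y takes D from p2 back to p2, so every xyⁱz is accepted.
The DFA has 6 states, so the proof of the pumping lemma guarantees a repeated state among the first 6+1 visited; the segment between the two visits is the pumpable y.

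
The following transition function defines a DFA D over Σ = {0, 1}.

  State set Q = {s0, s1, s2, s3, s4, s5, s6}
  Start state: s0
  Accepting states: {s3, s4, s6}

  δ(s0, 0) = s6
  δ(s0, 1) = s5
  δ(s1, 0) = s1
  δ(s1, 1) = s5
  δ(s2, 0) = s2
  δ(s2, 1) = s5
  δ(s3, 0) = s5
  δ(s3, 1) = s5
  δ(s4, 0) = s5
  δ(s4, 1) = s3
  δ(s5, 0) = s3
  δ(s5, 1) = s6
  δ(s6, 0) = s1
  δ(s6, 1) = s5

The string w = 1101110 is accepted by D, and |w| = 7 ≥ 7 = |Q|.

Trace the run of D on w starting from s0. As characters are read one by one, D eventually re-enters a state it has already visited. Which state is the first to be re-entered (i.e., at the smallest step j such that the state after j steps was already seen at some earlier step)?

Run of D on w = 1 1 0 1 1 1 0:
  step 0: s0  (start)
  step 1: s5  (read 1: s0→s5)
  step 2: s6  (read 1: s5→s6)
  step 3: s1  (read 0: s6→s1)
  step 4: s5  (read 1: s1→s5)   ← first repeat (s5 seen earlier)
  step 5: s6  (read 1: s5→s6)
  step 6: s5  (read 1: s6→s5)
  step 7: s3  (read 0: s5→s3)

The earliest repeat is at step j = 4: D is in s5, which it already visited at step i = 1.
The DFA has 7 states, so the proof of the pumping lemma guarantees a repeated state among the first 7+1 visited; the segment between the two visits is the pumpable y.

s5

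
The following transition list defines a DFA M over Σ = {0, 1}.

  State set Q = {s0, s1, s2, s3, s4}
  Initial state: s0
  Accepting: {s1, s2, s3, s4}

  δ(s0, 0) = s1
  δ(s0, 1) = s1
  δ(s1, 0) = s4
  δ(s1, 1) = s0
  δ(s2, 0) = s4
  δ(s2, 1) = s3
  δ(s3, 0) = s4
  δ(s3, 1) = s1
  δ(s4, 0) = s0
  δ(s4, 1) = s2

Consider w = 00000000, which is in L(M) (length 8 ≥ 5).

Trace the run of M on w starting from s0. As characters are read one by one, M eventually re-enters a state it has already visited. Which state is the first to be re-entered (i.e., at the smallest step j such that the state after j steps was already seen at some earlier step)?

Run of M on w = 0 0 0 0 0 0 0 0:
  step 0: s0  (start)
  step 1: s1  (read 0: s0→s1)
  step 2: s4  (read 0: s1→s4)
  step 3: s0  (read 0: s4→s0)   ← first repeat (s0 seen earlier)
  step 4: s1  (read 0: s0→s1)
  step 5: s4  (read 0: s1→s4)
  step 6: s0  (read 0: s4→s0)
  step 7: s1  (read 0: s0→s1)
  step 8: s4  (read 0: s1→s4)

The earliest repeat is at step j = 3: M is in s0, which it already visited at step i = 0.
Pumping length from the standard proof: p = 5 (the number of states). The repeated state found above gives |xy| = j ≤ 5 and |y| = j − i ≥ 1.

s0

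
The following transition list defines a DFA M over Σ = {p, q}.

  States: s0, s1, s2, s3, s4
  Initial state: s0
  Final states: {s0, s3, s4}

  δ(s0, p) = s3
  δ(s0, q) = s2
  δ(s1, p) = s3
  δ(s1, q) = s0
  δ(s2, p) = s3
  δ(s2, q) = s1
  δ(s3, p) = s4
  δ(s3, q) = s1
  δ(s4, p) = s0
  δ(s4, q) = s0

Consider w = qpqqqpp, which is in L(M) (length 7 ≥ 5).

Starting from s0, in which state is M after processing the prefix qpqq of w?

Run of M on the first 4 characters of w = q p q q:
  step 0: s0  (start)
  step 1: s2  (read q: s0→s2)
  step 2: s3  (read p: s2→s3)
  step 3: s1  (read q: s3→s1)
  step 4: s0  (read q: s1→s0)

After reading 4 characters, M is in state s0.

s0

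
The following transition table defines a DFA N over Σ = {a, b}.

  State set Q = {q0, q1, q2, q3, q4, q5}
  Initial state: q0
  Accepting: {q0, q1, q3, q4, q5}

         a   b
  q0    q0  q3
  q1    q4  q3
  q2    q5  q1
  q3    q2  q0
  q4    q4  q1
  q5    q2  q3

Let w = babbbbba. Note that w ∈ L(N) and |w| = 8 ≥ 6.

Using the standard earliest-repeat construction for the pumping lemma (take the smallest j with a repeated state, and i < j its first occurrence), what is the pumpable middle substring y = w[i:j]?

Run of N on w = b a b b b b b a:
  step 0: q0  (start)
  step 1: q3  (read b: q0→q3)
  step 2: q2  (read a: q3→q2)
  step 3: q1  (read b: q2→q1)
  step 4: q3  (read b: q1→q3)   ← first repeat (q3 seen earlier)
  step 5: q0  (read b: q3→q0)
  step 6: q3  (read b: q0→q3)
  step 7: q0  (read b: q3→q0)
  step 8: q0  (read a: q0→q0)

So i = 1, j = 4, giving x = w[0:1] = b, y = w[1:4] = abb, z = w[4:8] = bbba.
Check: |xy| = 4 ≤ 6 and |y| = 3 ≥ 1. Reading y takes N from q3 back to q3, so every xyⁱz is accepted.
With |Q| = 6, pigeonhole forces a state repeat no later than step 6; the substring read between the first and second visits to that state can be pumped.

abb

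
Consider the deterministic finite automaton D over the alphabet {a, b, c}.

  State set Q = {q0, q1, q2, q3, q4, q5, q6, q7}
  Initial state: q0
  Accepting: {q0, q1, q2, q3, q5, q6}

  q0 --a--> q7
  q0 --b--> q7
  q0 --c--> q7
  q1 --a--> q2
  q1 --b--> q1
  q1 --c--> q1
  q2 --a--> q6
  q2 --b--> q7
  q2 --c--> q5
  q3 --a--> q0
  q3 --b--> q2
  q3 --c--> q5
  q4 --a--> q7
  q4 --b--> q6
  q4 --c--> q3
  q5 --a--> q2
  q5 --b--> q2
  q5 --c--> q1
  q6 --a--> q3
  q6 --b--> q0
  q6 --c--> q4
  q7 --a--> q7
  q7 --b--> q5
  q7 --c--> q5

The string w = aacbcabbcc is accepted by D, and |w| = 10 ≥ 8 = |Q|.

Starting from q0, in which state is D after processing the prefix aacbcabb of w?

State sequence: q0 -a-> q7 -a-> q7 -c-> q5 -b-> q2 -c-> q5 -a-> q2 -b-> q7 -b-> q5

After reading 8 characters, D is in state q5.

q5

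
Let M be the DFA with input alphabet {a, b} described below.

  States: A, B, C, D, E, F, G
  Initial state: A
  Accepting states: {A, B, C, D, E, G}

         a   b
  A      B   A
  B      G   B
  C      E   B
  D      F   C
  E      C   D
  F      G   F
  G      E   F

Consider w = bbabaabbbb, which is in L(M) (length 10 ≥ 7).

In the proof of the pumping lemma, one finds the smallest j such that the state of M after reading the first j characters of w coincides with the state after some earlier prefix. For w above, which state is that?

A

Run of M on w = b b a b a a b b b b:
  step 0: A  (start)
  step 1: A  (read b: A→A)   ← first repeat (A seen earlier)
  step 2: A  (read b: A→A)
  step 3: B  (read a: A→B)
  step 4: B  (read b: B→B)
  step 5: G  (read a: B→G)
  step 6: E  (read a: G→E)
  step 7: D  (read b: E→D)
  step 8: C  (read b: D→C)
  step 9: B  (read b: C→B)
  step 10: B  (read b: B→B)

The earliest repeat is at step j = 1: M is in A, which it already visited at step i = 0.
Since M has 7 states, any run of length ≥ 7 visits 7+1 states, so by pigeonhole some state repeats within the first 7 steps — that repeat gives the pumpable loop.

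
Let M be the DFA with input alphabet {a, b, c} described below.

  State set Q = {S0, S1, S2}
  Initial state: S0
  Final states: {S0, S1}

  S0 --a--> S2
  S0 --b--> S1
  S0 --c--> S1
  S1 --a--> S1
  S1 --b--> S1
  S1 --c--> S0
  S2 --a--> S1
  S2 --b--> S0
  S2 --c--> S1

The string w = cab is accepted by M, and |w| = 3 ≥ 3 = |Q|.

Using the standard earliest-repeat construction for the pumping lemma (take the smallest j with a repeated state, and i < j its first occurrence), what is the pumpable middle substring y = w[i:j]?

a

State sequence: S0 -c-> S1 -a-> S1 -b-> S1
First repeat at step 2: S1 was already visited.

So i = 1, j = 2, giving x = w[0:1] = c, y = w[1:2] = a, z = w[2:3] = b.
Check: |xy| = 2 ≤ 3 and |y| = 1 ≥ 1. Reading y takes M from S1 back to S1, so every xyⁱz is accepted.
Since M has 3 states, any run of length ≥ 3 visits 3+1 states, so by pigeonhole some state repeats within the first 3 steps — that repeat gives the pumpable loop.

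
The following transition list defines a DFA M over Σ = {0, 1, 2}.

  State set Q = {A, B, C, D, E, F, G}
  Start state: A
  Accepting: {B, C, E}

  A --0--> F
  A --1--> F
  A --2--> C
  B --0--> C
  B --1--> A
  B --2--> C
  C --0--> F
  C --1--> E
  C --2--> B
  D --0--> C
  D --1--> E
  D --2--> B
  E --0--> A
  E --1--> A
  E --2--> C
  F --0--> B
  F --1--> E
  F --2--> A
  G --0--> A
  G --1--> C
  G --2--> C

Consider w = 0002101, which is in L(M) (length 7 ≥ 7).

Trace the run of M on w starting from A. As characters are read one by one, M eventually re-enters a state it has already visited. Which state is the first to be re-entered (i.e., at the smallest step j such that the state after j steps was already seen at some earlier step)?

B

Run of M on w = 0 0 0 2 1 0 1:
  step 0: A  (start)
  step 1: F  (read 0: A→F)
  step 2: B  (read 0: F→B)
  step 3: C  (read 0: B→C)
  step 4: B  (read 2: C→B)   ← first repeat (B seen earlier)
  step 5: A  (read 1: B→A)
  step 6: F  (read 0: A→F)
  step 7: E  (read 1: F→E)

The earliest repeat is at step j = 4: M is in B, which it already visited at step i = 2.
Pumping length from the standard proof: p = 7 (the number of states). The repeated state found above gives |xy| = j ≤ 7 and |y| = j − i ≥ 1.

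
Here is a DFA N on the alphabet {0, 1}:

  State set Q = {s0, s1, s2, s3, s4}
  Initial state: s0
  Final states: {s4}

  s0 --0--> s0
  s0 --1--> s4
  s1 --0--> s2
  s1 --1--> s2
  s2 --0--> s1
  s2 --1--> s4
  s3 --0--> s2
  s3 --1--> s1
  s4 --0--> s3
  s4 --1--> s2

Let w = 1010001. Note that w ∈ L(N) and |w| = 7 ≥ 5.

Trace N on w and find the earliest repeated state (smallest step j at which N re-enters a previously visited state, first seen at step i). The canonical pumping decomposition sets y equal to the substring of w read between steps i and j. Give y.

00

Run of N on w = 1 0 1 0 0 0 1:
  step 0: s0  (start)
  step 1: s4  (read 1: s0→s4)
  step 2: s3  (read 0: s4→s3)
  step 3: s1  (read 1: s3→s1)
  step 4: s2  (read 0: s1→s2)
  step 5: s1  (read 0: s2→s1)   ← first repeat (s1 seen earlier)
  step 6: s2  (read 0: s1→s2)
  step 7: s4  (read 1: s2→s4)

So i = 3, j = 5, giving x = w[0:3] = 101, y = w[3:5] = 00, z = w[5:7] = 01.
Check: |xy| = 5 ≤ 5 and |y| = 2 ≥ 1. Reading y takes N from s1 back to s1, so every xyⁱz is accepted.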